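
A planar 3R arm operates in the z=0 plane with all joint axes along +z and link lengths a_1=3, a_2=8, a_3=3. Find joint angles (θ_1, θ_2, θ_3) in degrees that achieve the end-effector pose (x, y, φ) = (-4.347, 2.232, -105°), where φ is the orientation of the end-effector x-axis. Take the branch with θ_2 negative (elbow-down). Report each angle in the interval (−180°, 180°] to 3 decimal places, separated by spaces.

-120.012 -134.992 150.004

wrist centre = target − a_3·(cos φ, sin φ) = (-3.5705, 5.1298)
cos θ_2 = (39.0634−3²−8²)/(2·3·8) = -0.7070; θ_2 = -134.9924° (elbow-down)
β = atan2(5.1298,-3.5705) = 124.8396°; ψ = atan2(-5.6576,-2.6561) = -115.1488°
θ_1 = β − ψ = 239.9884°
θ_3 = φ − θ_1 − θ_2 = 150.0040° (wrapped to (-180°,180°])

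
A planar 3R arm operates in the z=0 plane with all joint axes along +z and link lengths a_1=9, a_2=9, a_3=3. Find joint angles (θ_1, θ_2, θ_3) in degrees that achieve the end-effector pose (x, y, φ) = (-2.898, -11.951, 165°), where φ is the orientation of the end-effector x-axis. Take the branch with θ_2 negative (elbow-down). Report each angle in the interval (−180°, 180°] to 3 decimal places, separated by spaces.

-44.999 -90.004 -59.997

wrist centre = target − a_3·(cos φ, sin φ) = (-0.0002, -12.7275)
cos θ_2 = (161.9882−9²−9²)/(2·9·9) = -0.0001; θ_2 = -90.0042° (elbow-down)
β = atan2(-12.7275,-0.0002) = -90.0010°; ψ = atan2(-9.0000,8.9993) = -45.0021°
θ_1 = β − ψ = -44.9989°
θ_3 = φ − θ_1 − θ_2 = -59.9969° (wrapped to (-180°,180°])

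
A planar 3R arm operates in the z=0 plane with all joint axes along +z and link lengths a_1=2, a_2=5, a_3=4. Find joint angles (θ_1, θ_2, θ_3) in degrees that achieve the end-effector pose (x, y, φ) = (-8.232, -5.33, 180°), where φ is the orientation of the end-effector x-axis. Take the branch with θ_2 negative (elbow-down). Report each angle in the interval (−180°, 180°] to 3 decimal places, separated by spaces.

wrist centre = target − a_3·(cos φ, sin φ) = (-4.2320, -5.3300)
cos θ_2 = (46.3187−2²−5²)/(2·2·5) = 0.8659; θ_2 = -30.0102° (elbow-down)
β = atan2(-5.3300,-4.2320) = -128.4494°; ψ = atan2(-2.5008,6.3297) = -21.5583°
θ_1 = β − ψ = -106.8911°
θ_3 = φ − θ_1 − θ_2 = -43.0986° (wrapped to (-180°,180°])

-106.891 -30.010 -43.099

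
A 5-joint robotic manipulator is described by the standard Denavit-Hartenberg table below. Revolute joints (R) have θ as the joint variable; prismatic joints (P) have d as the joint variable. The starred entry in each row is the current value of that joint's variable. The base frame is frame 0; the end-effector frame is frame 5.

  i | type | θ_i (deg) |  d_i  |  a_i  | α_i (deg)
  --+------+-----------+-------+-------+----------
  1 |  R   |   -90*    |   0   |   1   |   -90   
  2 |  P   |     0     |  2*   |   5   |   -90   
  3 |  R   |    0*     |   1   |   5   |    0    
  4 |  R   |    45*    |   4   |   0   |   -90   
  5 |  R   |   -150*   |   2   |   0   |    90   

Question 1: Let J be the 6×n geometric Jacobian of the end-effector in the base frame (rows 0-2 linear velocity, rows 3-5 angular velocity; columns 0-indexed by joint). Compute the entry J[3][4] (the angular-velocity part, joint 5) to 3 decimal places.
axis z_4 = (-0.7071,0.7071,-0.0000); lever o_n−o_4 = (-1.4142,1.4142,0.0000)
cross product → J_v[:, 4] = (0.0000,0.0000,-0.0000)
J_ω[:, 4] = z_4
entry J[3][4] = -0.7071

-0.707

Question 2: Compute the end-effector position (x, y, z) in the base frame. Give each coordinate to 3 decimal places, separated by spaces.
after link 1: o_1 = (0.0000, -1.0000, 0.0000)
after link 2: o_2 = (2.0000, -6.0000, 0.0000)
after link 3: o_3 = (2.0000, -11.0000, -1.0000)
after link 4: o_4 = (2.0000, -11.0000, -5.0000)
after link 5: o_5 = (0.5858, -9.5858, -5.0000)

0.586 -9.586 -5.000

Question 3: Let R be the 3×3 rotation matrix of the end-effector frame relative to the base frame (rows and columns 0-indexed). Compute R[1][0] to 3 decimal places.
End-effector x-axis (col 0 of R) = (0.6124,0.6124,-0.5000)
R[1][0] = 0.6124

0.612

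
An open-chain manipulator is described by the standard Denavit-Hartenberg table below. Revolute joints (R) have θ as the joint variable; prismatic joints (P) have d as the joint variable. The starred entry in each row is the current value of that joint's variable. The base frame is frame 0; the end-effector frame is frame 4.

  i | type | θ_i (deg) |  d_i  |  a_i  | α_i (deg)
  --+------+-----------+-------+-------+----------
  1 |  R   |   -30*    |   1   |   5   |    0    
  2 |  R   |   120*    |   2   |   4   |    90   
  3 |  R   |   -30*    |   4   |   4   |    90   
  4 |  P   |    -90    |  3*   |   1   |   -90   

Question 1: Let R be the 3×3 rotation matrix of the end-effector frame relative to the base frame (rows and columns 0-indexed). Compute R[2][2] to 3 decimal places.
-0.500

End-effector z-axis (col 2 of R) = (0.0000,0.8660,-0.5000)
R[2][2] = -0.5000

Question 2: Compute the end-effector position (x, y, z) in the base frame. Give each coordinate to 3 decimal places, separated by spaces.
after link 1: o_1 = (4.3301, -2.5000, 1.0000)
after link 2: o_2 = (4.3301, 1.5000, 3.0000)
after link 3: o_3 = (8.3301, 4.9641, 1.0000)
after link 4: o_4 = (7.3301, 3.4641, -1.5981)

7.330 3.464 -1.598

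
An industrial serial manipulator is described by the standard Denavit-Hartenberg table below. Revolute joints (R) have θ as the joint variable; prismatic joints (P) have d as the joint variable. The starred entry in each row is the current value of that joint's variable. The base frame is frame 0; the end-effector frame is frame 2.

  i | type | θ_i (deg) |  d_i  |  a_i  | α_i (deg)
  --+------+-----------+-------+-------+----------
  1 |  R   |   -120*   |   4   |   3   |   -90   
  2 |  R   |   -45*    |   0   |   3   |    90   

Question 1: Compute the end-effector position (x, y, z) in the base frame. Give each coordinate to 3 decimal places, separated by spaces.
-2.561 -4.435 6.121

after link 1: o_1 = (-1.5000, -2.5981, 4.0000)
after link 2: o_2 = (-2.5607, -4.4352, 6.1213)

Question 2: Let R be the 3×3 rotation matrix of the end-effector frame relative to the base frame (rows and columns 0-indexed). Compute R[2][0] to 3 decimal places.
End-effector x-axis (col 0 of R) = (-0.3536,-0.6124,0.7071)
R[2][0] = 0.7071

0.707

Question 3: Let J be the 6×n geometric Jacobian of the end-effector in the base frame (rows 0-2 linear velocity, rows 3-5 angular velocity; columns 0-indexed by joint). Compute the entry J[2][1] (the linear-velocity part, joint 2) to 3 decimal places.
axis z_1 = (0.8660,-0.5000,0.0000); lever o_n−o_1 = (-1.0607,-1.8371,2.1213)
cross product → J_v[:, 1] = (-1.0607,-1.8371,-2.1213)
J_ω[:, 1] = z_1
entry J[2][1] = -2.1213

-2.121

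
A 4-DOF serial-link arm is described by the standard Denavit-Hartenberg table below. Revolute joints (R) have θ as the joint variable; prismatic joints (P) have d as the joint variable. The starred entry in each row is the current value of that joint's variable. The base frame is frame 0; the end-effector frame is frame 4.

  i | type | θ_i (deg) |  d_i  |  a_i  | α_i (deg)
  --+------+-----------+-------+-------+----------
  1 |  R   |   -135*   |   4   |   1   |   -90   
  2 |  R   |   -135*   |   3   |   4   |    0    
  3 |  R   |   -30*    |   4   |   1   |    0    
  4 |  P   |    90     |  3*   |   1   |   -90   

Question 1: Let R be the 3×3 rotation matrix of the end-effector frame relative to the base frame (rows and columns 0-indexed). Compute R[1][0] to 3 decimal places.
-0.183

End-effector x-axis (col 0 of R) = (-0.1830,-0.1830,0.9659)
R[1][0] = -0.1830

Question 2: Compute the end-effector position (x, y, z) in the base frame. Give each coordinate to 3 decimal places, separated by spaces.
8.864 -5.278 8.053

after link 1: o_1 = (-0.7071, -0.7071, 4.0000)
after link 2: o_2 = (3.4142, -0.8284, 6.8284)
after link 3: o_3 = (6.9257, -2.9738, 7.0872)
after link 4: o_4 = (8.8640, -5.2782, 8.0532)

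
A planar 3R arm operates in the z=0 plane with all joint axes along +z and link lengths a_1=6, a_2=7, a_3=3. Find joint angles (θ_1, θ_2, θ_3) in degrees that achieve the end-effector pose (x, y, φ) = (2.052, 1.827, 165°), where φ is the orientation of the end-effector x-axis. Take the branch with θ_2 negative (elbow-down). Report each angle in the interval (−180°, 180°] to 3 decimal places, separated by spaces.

wrist centre = target − a_3·(cos φ, sin φ) = (4.9498, 1.0505)
cos θ_2 = (25.6039−6²−7²)/(2·6·7) = -0.7071; θ_2 = -134.9991° (elbow-down)
β = atan2(1.0505,4.9498) = 11.9827°; ψ = atan2(-4.9498,1.0503) = -78.0198°
θ_1 = β − ψ = 90.0025°
θ_3 = φ − θ_1 − θ_2 = -150.0034° (wrapped to (-180°,180°])

90.002 -134.999 -150.003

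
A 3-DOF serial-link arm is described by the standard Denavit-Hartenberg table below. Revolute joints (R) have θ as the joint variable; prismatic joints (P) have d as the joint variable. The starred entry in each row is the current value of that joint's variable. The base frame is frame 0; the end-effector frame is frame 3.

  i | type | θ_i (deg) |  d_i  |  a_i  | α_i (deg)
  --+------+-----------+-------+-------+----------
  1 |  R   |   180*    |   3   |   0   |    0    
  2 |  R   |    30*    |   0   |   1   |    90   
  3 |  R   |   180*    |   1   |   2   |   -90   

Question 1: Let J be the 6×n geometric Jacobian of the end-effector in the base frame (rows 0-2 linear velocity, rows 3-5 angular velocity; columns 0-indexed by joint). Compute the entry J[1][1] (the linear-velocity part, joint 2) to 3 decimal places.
0.366

axis z_1 = (0.0000,0.0000,1.0000); lever o_n−o_1 = (0.3660,1.3660,0.0000)
cross product → J_v[:, 1] = (-1.3660,0.3660,0.0000)
J_ω[:, 1] = z_1
entry J[1][1] = 0.3660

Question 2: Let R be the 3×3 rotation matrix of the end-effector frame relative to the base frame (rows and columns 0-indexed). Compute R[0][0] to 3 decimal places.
0.866

End-effector x-axis (col 0 of R) = (0.8660,0.5000,0.0000)
R[0][0] = 0.8660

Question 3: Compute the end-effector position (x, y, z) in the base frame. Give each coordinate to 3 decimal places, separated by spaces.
0.366 1.366 3.000

after link 1: o_1 = (0.0000, 0.0000, 3.0000)
after link 2: o_2 = (-0.8660, -0.5000, 3.0000)
after link 3: o_3 = (0.3660, 1.3660, 3.0000)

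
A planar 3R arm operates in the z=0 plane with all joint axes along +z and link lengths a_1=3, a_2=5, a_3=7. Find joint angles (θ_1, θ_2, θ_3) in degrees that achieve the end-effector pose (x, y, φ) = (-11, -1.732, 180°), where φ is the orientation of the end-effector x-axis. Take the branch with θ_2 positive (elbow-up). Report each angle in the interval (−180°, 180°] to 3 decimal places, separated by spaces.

wrist centre = target − a_3·(cos φ, sin φ) = (-4.0000, -1.7320)
cos θ_2 = (18.9998−3²−5²)/(2·3·5) = -0.5000; θ_2 = 120.0004° (elbow-up)
β = atan2(-1.7320,-4.0000) = -156.5874°; ψ = atan2(4.3301,0.5000) = 83.4136°
θ_1 = β − ψ = -240.0010°
θ_3 = φ − θ_1 − θ_2 = -59.9994° (wrapped to (-180°,180°])

119.999 120.000 -59.999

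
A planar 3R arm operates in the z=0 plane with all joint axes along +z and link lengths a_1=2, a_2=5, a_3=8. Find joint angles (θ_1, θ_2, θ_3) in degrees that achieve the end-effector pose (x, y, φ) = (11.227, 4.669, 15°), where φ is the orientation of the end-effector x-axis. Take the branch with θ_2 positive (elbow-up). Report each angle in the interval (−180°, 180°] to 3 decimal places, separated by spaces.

-59.996 120.003 -45.007

wrist centre = target − a_3·(cos φ, sin φ) = (3.4996, 2.5984)
cos θ_2 = (18.9991−2²−5²)/(2·2·5) = -0.5000; θ_2 = 120.0030° (elbow-up)
β = atan2(2.5984,3.4996) = 36.5939°; ψ = atan2(4.3300,-0.5002) = 96.5900°
θ_1 = β − ψ = -59.9961°
θ_3 = φ − θ_1 − θ_2 = -45.0069° (wrapped to (-180°,180°])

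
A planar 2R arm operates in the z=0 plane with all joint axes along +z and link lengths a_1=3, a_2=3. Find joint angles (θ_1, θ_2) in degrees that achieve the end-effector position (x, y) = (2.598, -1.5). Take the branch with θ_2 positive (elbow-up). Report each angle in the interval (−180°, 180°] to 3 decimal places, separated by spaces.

cos θ_2 = (8.9996−3²−3²)/(2·3·3) = -0.5000; θ_2 = 120.0015° (elbow-up)
β = atan2(-1.5000,2.5980) = -30.0007°; ψ = atan2(2.5980,1.4999) = 60.0007°
θ_1 = β − ψ = -90.0015°

-90.001 120.001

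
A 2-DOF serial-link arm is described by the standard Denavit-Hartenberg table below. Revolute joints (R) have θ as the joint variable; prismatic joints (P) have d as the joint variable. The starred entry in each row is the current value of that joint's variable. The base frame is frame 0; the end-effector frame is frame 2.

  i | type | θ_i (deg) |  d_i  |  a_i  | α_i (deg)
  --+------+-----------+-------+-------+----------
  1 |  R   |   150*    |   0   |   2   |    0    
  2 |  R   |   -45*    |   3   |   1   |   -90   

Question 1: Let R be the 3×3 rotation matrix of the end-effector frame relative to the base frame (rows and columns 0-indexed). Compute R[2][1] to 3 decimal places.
-1.000

End-effector y-axis (col 1 of R) = (-0.0000,-0.0000,-1.0000)
R[2][1] = -1.0000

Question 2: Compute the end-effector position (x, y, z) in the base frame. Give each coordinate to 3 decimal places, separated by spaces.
after link 1: o_1 = (-1.7321, 1.0000, 0.0000)
after link 2: o_2 = (-1.9909, 1.9659, 3.0000)

-1.991 1.966 3.000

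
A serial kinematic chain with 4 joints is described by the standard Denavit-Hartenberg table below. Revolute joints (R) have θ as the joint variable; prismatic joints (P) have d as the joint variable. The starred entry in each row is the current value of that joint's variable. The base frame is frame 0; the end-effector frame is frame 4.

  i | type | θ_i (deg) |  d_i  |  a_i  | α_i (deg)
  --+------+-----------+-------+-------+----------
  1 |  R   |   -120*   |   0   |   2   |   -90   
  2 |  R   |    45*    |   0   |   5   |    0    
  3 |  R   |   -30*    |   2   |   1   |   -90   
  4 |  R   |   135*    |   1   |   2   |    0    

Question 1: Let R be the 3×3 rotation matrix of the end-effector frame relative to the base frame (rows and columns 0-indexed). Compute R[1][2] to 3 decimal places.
End-effector z-axis (col 2 of R) = (0.1294,0.2241,-0.9659)
R[1][2] = 0.2241

0.224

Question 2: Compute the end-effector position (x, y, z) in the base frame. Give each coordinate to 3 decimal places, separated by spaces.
after link 1: o_1 = (-1.0000, -1.7321, 0.0000)
after link 2: o_2 = (-2.7678, -4.7939, -3.5355)
after link 3: o_3 = (-1.5187, -6.6304, -3.7944)
after link 4: o_4 = (-1.9310, -4.5162, -4.3943)

-1.931 -4.516 -4.394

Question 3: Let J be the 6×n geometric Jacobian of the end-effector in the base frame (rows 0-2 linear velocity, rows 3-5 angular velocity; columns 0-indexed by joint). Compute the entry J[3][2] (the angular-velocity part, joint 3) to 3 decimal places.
axis z_2 = (0.8660,-0.5000,0.0000); lever o_n−o_2 = (0.8368,0.2777,-0.8587)
cross product → J_v[:, 2] = (0.4294,0.7437,0.6589)
J_ω[:, 2] = z_2
entry J[3][2] = 0.8660

0.866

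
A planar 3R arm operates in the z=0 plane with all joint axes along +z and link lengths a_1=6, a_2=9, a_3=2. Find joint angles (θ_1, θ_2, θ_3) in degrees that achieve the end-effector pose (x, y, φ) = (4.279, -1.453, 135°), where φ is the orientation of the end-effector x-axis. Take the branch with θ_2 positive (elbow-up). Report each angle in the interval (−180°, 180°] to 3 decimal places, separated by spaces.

-120.003 134.999 120.004

wrist centre = target − a_3·(cos φ, sin φ) = (5.6932, -2.8672)
cos θ_2 = (40.6336−6²−9²)/(2·6·9) = -0.7071; θ_2 = 134.9992° (elbow-up)
β = atan2(-2.8672,5.6932) = -26.7307°; ψ = atan2(6.3641,-0.3639) = 93.2723°
θ_1 = β − ψ = -120.0031°
θ_3 = φ − θ_1 − θ_2 = 120.0039° (wrapped to (-180°,180°])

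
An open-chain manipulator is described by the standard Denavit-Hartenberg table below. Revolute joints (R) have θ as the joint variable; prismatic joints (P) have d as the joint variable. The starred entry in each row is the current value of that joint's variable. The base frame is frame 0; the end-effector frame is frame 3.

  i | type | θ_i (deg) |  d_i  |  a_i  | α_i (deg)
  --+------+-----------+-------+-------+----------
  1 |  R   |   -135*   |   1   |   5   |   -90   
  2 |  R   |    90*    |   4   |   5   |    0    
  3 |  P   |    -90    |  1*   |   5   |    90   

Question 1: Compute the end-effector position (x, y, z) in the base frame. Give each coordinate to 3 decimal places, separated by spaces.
-3.536 -10.607 -4.000

after link 1: o_1 = (-3.5355, -3.5355, 1.0000)
after link 2: o_2 = (-0.7071, -6.3640, -4.0000)
after link 3: o_3 = (-3.5355, -10.6066, -4.0000)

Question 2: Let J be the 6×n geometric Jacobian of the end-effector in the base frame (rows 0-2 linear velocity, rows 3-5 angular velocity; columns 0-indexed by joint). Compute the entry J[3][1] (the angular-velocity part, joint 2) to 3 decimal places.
0.707

axis z_1 = (0.7071,-0.7071,0.0000); lever o_n−o_1 = (0.0000,-7.0711,-5.0000)
cross product → J_v[:, 1] = (3.5355,3.5355,-5.0000)
J_ω[:, 1] = z_1
entry J[3][1] = 0.7071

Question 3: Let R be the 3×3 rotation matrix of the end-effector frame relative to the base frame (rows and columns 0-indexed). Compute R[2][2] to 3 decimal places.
End-effector z-axis (col 2 of R) = (0.0000,0.0000,1.0000)
R[2][2] = 1.0000

1.000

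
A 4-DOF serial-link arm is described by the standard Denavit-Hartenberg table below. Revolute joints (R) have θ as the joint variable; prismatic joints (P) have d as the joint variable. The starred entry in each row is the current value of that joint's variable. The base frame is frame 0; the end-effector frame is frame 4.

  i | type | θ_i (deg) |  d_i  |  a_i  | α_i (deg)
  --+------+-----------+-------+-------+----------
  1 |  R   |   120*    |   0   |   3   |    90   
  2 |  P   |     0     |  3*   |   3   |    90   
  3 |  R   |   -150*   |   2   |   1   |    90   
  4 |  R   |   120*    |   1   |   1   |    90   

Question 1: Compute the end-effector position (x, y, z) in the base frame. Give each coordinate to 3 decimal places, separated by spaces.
0.598 6.196 -2.866

after link 1: o_1 = (-1.5000, 2.5981, 0.0000)
after link 2: o_2 = (-0.4019, 6.6962, 0.0000)
after link 3: o_3 = (-0.4019, 5.6962, -2.0000)
after link 4: o_4 = (0.5981, 6.1962, -2.8660)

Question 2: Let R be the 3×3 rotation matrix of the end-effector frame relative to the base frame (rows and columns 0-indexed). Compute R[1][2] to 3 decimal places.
End-effector z-axis (col 2 of R) = (-0.0000,-0.8660,-0.5000)
R[1][2] = -0.8660

-0.866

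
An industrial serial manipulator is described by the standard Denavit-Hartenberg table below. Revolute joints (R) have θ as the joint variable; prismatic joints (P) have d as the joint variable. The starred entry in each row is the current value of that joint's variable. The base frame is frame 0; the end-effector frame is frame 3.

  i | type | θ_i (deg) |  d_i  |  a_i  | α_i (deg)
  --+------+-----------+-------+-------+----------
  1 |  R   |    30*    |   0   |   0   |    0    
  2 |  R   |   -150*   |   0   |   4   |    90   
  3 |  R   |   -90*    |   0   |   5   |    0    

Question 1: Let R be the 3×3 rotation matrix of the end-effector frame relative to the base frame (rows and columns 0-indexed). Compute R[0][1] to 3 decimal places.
End-effector y-axis (col 1 of R) = (-0.5000,-0.8660,0.0000)
R[0][1] = -0.5000

-0.500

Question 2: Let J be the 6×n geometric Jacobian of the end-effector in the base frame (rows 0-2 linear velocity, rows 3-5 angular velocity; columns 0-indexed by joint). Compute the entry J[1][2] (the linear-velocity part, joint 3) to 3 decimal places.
-4.330

axis z_2 = (-0.8660,0.5000,0.0000); lever o_n−o_2 = (-0.0000,0.0000,-5.0000)
cross product → J_v[:, 2] = (-2.5000,-4.3301,0.0000)
J_ω[:, 2] = z_2
entry J[1][2] = -4.3301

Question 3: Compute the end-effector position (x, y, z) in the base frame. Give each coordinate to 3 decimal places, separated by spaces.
-2.000 -3.464 -5.000

after link 1: o_1 = (0.0000, 0.0000, 0.0000)
after link 2: o_2 = (-2.0000, -3.4641, 0.0000)
after link 3: o_3 = (-2.0000, -3.4641, -5.0000)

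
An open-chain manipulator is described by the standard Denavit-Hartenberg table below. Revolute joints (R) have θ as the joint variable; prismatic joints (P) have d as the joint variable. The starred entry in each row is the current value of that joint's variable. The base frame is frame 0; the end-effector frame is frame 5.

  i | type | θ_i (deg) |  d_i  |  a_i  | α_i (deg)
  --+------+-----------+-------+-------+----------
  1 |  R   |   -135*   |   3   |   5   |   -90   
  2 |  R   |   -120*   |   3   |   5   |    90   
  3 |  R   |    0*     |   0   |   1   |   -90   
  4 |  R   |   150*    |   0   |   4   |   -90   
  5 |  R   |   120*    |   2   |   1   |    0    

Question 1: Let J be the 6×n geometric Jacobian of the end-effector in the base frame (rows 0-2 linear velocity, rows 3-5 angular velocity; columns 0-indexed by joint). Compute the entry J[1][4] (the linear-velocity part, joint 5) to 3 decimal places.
axis z_4 = (0.3536,0.3536,-0.8660); lever o_n−o_4 = (0.4009,1.6257,-1.4821)
cross product → J_v[:, 4] = (0.8839,0.1768,0.4330)
J_ω[:, 4] = z_4
entry J[1][4] = 0.1768

0.177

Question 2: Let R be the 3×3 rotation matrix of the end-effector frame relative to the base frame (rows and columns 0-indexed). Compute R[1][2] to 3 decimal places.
0.354

End-effector z-axis (col 2 of R) = (0.3536,0.3536,-0.8660)
R[1][2] = 0.3536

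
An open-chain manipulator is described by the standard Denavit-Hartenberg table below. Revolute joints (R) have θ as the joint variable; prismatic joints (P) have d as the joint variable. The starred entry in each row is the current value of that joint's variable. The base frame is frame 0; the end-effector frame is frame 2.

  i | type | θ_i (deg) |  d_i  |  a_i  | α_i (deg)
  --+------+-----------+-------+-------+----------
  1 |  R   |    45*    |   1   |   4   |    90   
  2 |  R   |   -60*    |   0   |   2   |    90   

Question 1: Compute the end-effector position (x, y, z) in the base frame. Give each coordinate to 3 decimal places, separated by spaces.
3.536 3.536 -0.732

after link 1: o_1 = (2.8284, 2.8284, 1.0000)
after link 2: o_2 = (3.5355, 3.5355, -0.7321)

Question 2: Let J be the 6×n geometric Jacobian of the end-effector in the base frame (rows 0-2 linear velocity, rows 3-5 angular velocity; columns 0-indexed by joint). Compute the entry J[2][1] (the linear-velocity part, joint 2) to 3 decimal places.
1.000

axis z_1 = (0.7071,-0.7071,0.0000); lever o_n−o_1 = (0.7071,0.7071,-1.7321)
cross product → J_v[:, 1] = (1.2247,1.2247,1.0000)
J_ω[:, 1] = z_1
entry J[2][1] = 1.0000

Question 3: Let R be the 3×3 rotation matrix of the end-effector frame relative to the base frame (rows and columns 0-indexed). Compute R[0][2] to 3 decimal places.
-0.612

End-effector z-axis (col 2 of R) = (-0.6124,-0.6124,-0.5000)
R[0][2] = -0.6124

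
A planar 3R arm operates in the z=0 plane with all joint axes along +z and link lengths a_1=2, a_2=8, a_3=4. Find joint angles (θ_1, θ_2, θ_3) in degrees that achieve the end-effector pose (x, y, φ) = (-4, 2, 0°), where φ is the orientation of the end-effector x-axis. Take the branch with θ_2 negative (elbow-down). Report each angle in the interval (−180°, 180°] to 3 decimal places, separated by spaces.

-118.072 -90.000 -151.928

wrist centre = target − a_3·(cos φ, sin φ) = (-8.0000, 2.0000)
cos θ_2 = (68.0000−2²−8²)/(2·2·8) = 0.0000; θ_2 = -90.0000° (elbow-down)
β = atan2(2.0000,-8.0000) = 165.9638°; ψ = atan2(-8.0000,2.0000) = -75.9638°
θ_1 = β − ψ = 241.9275°
θ_3 = φ − θ_1 − θ_2 = -151.9275° (wrapped to (-180°,180°])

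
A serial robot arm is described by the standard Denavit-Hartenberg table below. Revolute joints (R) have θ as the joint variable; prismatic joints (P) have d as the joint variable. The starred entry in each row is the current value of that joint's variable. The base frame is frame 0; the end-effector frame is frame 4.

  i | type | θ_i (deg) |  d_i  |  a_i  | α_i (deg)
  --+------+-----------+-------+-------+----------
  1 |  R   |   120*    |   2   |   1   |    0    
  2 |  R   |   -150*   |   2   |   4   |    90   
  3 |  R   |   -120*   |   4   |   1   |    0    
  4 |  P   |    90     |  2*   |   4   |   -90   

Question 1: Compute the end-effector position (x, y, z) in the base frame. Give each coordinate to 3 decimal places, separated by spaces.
2.531 -7.812 1.134

after link 1: o_1 = (-0.5000, 0.8660, 2.0000)
after link 2: o_2 = (2.9641, -1.1340, 4.0000)
after link 3: o_3 = (0.5311, -4.3481, 3.1340)
after link 4: o_4 = (2.5311, -7.8122, 1.1340)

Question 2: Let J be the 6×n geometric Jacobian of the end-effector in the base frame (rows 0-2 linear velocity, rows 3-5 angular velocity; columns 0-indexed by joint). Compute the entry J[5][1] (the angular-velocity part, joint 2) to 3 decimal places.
axis z_1 = (0.0000,0.0000,1.0000); lever o_n−o_1 = (3.0311,-8.6782,-0.8660)
cross product → J_v[:, 1] = (8.6782,3.0311,-0.0000)
J_ω[:, 1] = z_1
entry J[5][1] = 1.0000

1.000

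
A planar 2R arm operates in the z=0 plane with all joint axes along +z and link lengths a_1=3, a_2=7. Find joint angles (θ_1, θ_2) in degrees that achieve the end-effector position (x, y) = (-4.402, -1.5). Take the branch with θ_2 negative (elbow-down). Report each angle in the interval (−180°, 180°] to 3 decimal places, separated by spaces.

cos θ_2 = (21.6276−3²−7²)/(2·3·7) = -0.8660; θ_2 = -149.9982° (elbow-down)
β = atan2(-1.5000,-4.4020) = -161.1832°; ψ = atan2(-3.5002,-3.0621) = -131.1803°
θ_1 = β − ψ = -30.0029°

-30.003 -149.998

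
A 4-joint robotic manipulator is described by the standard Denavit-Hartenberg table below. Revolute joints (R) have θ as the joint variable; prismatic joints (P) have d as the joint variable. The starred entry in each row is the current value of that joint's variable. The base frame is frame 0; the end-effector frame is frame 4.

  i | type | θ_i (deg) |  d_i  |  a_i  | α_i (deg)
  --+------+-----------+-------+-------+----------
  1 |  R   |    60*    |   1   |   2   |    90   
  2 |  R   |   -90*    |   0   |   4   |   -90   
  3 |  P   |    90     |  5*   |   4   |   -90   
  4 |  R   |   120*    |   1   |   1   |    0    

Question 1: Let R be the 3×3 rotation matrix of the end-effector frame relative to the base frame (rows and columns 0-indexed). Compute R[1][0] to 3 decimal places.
-1.000

End-effector x-axis (col 0 of R) = (-0.0000,-1.0000,0.0000)
R[1][0] = -1.0000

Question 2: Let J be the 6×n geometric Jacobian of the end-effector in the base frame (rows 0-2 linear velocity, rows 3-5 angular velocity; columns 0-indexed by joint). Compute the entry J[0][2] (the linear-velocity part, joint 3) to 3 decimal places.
0.500

prismatic axis z_2 = (0.5000,0.8660,0.0000)
J_v[:, 2] = z_2; J_ω[:, 2] = (0,0,0)
entry J[0][2] = 0.5000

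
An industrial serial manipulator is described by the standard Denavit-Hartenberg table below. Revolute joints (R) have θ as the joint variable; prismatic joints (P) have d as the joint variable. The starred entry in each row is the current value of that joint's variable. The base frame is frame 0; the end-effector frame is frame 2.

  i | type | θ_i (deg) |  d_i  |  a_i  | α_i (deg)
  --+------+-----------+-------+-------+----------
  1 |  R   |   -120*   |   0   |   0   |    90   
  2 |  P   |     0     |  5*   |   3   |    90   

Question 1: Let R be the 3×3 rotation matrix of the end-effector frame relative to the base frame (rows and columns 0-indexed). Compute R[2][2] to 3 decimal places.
-1.000

End-effector z-axis (col 2 of R) = (-0.0000,0.0000,-1.0000)
R[2][2] = -1.0000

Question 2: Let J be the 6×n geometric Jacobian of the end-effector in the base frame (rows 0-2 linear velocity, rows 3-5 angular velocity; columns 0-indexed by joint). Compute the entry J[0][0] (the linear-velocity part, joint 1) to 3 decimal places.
0.098

axis z_0 = ẑ; lever o_n−o_0 = (-5.8301,-0.0981,0.0000)
cross product → J_v[:, 0] = (0.0981,-5.8301,0.0000)
J_ω[:, 0] = z_0
entry J[0][0] = 0.0981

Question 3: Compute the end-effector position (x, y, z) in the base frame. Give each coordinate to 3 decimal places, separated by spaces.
after link 1: o_1 = (0.0000, 0.0000, 0.0000)
after link 2: o_2 = (-5.8301, -0.0981, 0.0000)

-5.830 -0.098 0.000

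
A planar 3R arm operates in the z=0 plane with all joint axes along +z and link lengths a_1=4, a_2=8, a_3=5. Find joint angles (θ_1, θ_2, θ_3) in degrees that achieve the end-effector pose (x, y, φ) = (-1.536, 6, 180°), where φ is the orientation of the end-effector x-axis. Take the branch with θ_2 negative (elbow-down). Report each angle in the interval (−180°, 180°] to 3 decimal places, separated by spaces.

wrist centre = target − a_3·(cos φ, sin φ) = (3.4640, 6.0000)
cos θ_2 = (47.9993−4²−8²)/(2·4·8) = -0.5000; θ_2 = -120.0007° (elbow-down)
β = atan2(6.0000,3.4640) = 60.0007°; ψ = atan2(-6.9282,-0.0001) = -90.0007°
θ_1 = β − ψ = 150.0015°
θ_3 = φ − θ_1 − θ_2 = 149.9993° (wrapped to (-180°,180°])

150.001 -120.001 149.999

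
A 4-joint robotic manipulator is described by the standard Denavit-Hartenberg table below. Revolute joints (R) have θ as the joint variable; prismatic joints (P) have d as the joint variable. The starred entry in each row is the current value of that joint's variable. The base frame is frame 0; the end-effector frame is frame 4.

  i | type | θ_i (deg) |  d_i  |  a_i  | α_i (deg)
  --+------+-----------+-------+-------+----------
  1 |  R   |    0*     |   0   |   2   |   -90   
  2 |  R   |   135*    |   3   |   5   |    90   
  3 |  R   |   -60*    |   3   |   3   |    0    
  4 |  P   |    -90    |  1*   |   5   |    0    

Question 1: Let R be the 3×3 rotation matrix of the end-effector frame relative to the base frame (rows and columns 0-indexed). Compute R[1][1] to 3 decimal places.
-0.866

End-effector y-axis (col 1 of R) = (-0.3536,-0.8660,-0.3536)
R[1][1] = -0.8660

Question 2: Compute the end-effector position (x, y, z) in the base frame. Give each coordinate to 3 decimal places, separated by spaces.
3.294 -2.098 -4.363

after link 1: o_1 = (2.0000, 0.0000, 0.0000)
after link 2: o_2 = (-1.5355, 3.0000, -3.5355)
after link 3: o_3 = (-0.4749, 0.4019, -6.7175)
after link 4: o_4 = (3.2941, -2.0981, -4.3628)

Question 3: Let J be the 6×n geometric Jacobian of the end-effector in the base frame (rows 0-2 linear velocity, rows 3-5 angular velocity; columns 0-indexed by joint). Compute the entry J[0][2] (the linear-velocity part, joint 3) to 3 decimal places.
axis z_2 = (0.7071,0.0000,-0.7071); lever o_n−o_2 = (4.8296,-5.0981,-0.8272)
cross product → J_v[:, 2] = (-3.6049,-2.8301,-3.6049)
J_ω[:, 2] = z_2
entry J[0][2] = -3.6049

-3.605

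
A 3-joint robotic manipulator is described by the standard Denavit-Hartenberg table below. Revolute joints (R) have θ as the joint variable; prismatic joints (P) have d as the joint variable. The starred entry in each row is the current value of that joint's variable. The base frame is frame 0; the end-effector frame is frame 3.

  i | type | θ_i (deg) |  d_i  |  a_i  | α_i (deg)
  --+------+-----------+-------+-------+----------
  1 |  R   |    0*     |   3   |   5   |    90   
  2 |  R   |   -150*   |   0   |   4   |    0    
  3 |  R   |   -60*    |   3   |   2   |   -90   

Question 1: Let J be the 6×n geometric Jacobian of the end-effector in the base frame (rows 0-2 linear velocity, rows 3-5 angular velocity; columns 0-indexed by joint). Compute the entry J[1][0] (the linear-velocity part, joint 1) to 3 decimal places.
axis z_0 = ẑ; lever o_n−o_0 = (-0.1962,-3.0000,2.0000)
cross product → J_v[:, 0] = (3.0000,-0.1962,0.0000)
J_ω[:, 0] = z_0
entry J[1][0] = -0.1962

-0.196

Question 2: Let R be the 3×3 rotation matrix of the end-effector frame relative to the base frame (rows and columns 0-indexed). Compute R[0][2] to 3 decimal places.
-0.500

End-effector z-axis (col 2 of R) = (-0.5000,-0.0000,-0.8660)
R[0][2] = -0.5000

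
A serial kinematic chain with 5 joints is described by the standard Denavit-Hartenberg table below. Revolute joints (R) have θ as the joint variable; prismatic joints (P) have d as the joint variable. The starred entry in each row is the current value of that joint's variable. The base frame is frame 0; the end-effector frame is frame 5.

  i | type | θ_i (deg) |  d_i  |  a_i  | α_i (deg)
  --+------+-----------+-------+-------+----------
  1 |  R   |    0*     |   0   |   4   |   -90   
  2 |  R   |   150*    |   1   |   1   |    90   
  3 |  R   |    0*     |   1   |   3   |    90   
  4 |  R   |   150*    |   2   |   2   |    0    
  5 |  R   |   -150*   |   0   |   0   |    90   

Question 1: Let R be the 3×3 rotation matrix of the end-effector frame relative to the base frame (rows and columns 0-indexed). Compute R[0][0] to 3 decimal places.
End-effector x-axis (col 0 of R) = (-0.8660,0.0000,-0.5000)
R[0][0] = -0.8660

-0.866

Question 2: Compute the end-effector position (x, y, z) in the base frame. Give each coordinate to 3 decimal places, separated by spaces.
3.036 -1.000 -2.866

after link 1: o_1 = (4.0000, 0.0000, 0.0000)
after link 2: o_2 = (3.1340, 1.0000, -0.5000)
after link 3: o_3 = (1.0359, 1.0000, -2.8660)
after link 4: o_4 = (3.0359, -1.0000, -2.8660)
after link 5: o_5 = (3.0359, -1.0000, -2.8660)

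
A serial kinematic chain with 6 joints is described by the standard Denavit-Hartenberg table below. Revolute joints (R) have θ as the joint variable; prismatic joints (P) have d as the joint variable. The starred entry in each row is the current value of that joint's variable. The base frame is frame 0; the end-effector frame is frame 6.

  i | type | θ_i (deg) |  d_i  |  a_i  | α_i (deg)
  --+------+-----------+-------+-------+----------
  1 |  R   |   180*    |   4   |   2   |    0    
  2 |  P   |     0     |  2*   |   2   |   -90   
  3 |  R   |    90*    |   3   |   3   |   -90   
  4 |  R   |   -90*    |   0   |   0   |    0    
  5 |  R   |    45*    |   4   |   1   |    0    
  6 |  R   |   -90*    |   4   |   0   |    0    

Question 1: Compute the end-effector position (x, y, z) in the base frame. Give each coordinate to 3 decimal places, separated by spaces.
after link 1: o_1 = (-2.0000, 0.0000, 4.0000)
after link 2: o_2 = (-4.0000, 0.0000, 6.0000)
after link 3: o_3 = (-4.0000, -3.0000, 3.0000)
after link 4: o_4 = (-4.0000, -3.0000, 3.0000)
after link 5: o_5 = (-0.0000, -3.7071, 2.2929)
after link 6: o_6 = (4.0000, -3.7071, 2.2929)

4.000 -3.707 2.293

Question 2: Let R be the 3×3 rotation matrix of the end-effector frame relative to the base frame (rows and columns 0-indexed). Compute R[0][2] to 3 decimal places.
1.000

End-effector z-axis (col 2 of R) = (1.0000,-0.0000,-0.0000)
R[0][2] = 1.0000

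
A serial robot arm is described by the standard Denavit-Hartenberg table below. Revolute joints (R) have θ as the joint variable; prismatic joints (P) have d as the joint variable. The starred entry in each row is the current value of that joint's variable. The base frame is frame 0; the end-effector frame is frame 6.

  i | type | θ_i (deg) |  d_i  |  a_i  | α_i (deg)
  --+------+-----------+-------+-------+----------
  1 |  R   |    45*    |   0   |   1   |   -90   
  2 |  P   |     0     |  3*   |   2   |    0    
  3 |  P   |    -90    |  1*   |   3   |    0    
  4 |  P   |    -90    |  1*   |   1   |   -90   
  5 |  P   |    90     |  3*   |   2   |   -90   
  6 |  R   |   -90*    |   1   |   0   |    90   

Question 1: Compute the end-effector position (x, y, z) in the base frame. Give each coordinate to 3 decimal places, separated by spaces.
0.000 4.243 6.000

after link 1: o_1 = (0.7071, 0.7071, 0.0000)
after link 2: o_2 = (0.0000, 4.2426, 0.0000)
after link 3: o_3 = (-0.7071, 4.9497, 3.0000)
after link 4: o_4 = (-2.1213, 4.9497, 3.0000)
after link 5: o_5 = (-0.7071, 3.5355, 6.0000)
after link 6: o_6 = (0.0000, 4.2426, 6.0000)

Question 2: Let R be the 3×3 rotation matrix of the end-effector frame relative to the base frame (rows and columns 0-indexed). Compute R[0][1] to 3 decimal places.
0.707

End-effector y-axis (col 1 of R) = (0.7071,0.7071,-0.0000)
R[0][1] = 0.7071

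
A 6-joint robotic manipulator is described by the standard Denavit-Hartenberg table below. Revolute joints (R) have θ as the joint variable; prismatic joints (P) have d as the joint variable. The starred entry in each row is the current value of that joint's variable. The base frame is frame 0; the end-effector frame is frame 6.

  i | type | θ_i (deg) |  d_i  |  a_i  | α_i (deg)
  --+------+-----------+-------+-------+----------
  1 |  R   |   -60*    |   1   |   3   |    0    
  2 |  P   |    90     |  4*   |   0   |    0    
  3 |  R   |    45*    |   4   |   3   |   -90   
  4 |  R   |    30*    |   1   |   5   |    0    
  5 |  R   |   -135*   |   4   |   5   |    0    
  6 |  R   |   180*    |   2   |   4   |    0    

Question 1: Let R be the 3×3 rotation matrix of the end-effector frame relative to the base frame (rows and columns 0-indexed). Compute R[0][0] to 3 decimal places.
0.067

End-effector x-axis (col 0 of R) = (0.0670,0.2500,-0.9659)
R[0][0] = 0.0670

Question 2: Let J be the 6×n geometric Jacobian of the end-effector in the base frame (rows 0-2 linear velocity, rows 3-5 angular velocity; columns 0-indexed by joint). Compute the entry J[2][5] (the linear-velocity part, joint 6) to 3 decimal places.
axis z_5 = (-0.9659,0.2588,0.0000); lever o_n−o_5 = (-1.6639,1.5176,-3.8637)
cross product → J_v[:, 5] = (-1.0000,-3.7321,-1.0353)
J_ω[:, 5] = z_5
entry J[2][5] = -1.0353

-1.035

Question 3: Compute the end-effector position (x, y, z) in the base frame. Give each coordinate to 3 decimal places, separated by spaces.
after link 1: o_1 = (1.5000, -2.5981, 1.0000)
after link 2: o_2 = (1.5000, -2.5981, 5.0000)
after link 3: o_3 = (2.2765, 0.2997, 9.0000)
after link 4: o_4 = (2.4313, 4.7411, 6.5000)
after link 5: o_5 = (-1.7674, 4.5264, 11.3296)
after link 6: o_6 = (-3.4313, 6.0440, 7.4659)

-3.431 6.044 7.466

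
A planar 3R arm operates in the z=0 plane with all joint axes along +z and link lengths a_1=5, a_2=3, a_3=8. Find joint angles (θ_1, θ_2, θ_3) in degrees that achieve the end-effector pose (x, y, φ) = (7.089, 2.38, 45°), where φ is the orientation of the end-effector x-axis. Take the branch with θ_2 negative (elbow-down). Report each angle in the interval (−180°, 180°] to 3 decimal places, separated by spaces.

wrist centre = target − a_3·(cos φ, sin φ) = (1.4321, -3.2769)
cos θ_2 = (12.7888−5²−3²)/(2·5·3) = -0.7070; θ_2 = -134.9945° (elbow-down)
β = atan2(-3.2769,1.4321) = -66.3923°; ψ = atan2(-2.1215,2.8789) = -36.3875°
θ_1 = β − ψ = -30.0049°
θ_3 = φ − θ_1 − θ_2 = -150.0006° (wrapped to (-180°,180°])

-30.005 -134.995 -150.001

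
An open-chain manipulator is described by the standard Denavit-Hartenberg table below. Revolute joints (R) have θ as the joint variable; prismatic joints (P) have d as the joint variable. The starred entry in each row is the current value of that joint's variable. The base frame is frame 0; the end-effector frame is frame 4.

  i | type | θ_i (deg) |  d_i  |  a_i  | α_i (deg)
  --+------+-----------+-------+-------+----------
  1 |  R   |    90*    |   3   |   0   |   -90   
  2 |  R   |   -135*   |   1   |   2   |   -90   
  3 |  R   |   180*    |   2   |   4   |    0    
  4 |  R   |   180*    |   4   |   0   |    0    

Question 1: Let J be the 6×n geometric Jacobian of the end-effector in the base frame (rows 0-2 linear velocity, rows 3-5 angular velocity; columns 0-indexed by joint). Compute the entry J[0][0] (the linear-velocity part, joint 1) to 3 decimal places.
axis z_0 = ẑ; lever o_n−o_0 = (-1.0000,5.6569,5.8284)
cross product → J_v[:, 0] = (-5.6569,-1.0000,0.0000)
J_ω[:, 0] = z_0
entry J[0][0] = -5.6569

-5.657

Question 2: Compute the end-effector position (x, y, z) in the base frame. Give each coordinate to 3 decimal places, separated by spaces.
-1.000 5.657 5.828

after link 1: o_1 = (0.0000, 0.0000, 3.0000)
after link 2: o_2 = (-1.0000, -1.4142, 4.4142)
after link 3: o_3 = (-1.0000, 2.8284, 3.0000)
after link 4: o_4 = (-1.0000, 5.6569, 5.8284)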